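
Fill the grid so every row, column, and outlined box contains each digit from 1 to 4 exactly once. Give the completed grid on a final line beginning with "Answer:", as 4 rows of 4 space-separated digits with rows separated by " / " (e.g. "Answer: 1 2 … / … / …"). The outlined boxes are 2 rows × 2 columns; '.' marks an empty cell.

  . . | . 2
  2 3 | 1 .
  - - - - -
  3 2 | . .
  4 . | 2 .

Step 1. [r3c4∈{1,4}] across row 3, 1 lands solely at r3c4, so r3c4=1.
Step 2. [r1c2∈{1,4}] r1c2 is the only open cell in col 2 admitting 4 ⇒ r1c2=4.
Step 3. [r2c4∈{4}] only 4 remains possible at r2c4, so r2c4=4.
Step 4. [r1c3∈{3}] r1c3 is down to just 3 ⇒ r1c3=3.
Step 5. [r4c4∈{3}] r4c4's peers cover all but 3. So r4c4=3.
Step 6. [r1c1∈{1}] r1c1 has the single candidate 1. So r1c1=1.
Step 7. [r4c2∈{1}] r4c2 has the single candidate 1 ⇒ r4c2=1.
Step 8. [r3c3∈{4}] only 4 remains possible at r3c3, so r3c3=4.

Answer: 1 4 3 2 / 2 3 1 4 / 3 2 4 1 / 4 1 2 3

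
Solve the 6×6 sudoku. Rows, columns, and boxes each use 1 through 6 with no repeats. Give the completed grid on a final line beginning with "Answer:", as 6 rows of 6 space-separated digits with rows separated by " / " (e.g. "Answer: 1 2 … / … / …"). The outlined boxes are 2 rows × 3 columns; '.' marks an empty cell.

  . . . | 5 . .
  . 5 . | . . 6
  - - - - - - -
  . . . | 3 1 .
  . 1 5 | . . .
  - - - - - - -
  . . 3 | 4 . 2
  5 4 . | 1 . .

Step 1. [r1c2∈{2,3,6}] col 2 places 3 nowhere but r1c2, so r1c2=3.
Step 2. [r2c4∈{2}] r2c4 has the single candidate 2. So r2c4=2.
Step 3. [r1c5∈{4}] nothing but 4 survives at r1c5, so r1c5=4.
Step 4. [r5c2∈{6}] r5c2 is down to just 6 ⇒ r5c2=6.
Step 5. [r4c1∈{2,3,4,6}] row 4 places 3 nowhere but r4c1. So r4c1=3.
Step 6. [r3c2∈{2}] nothing but 2 survives at r3c2 ⇒ r3c2=2.
Step 7. [r1c1∈{1,2,6}] r1c1 is the only open cell in col 1 admitting 2. So r1c1=2.
Step 8. [r6c5∈{3,6}] row 6 places 6 nowhere but r6c5. So r6c5=6.
Step 9. [r3c1∈{4,6}] r3c1 is the only open cell in col 1 admitting 6, so r3c1=6.
Step 10. [r2c1∈{1,4}] across col 1, 4 lands solely at r2c1 ⇒ r2c1=4.
Step 11. [r2c3∈{1}] only 1 remains possible at r2c3 ⇒ r2c3=1.
Step 12. [r3c3∈{4}] r3c3 is down to just 4. So r3c3=4.
Step 13. [r3c6∈{5}] r3c6's peers cover all but 5, so r3c6=5.
Step 14. [r4c6∈{4}] r4c6's peers cover all but 4. So r4c6=4.
Step 15. [r2c5∈{3}] r2c5 has the single candidate 3 ⇒ r2c5=3.
Step 16. [r4c5∈{2}] only 2 remains possible at r4c5, so r4c5=2.
Step 17. [r4c4∈{6}] only 6 remains possible at r4c4, so r4c4=6.
Step 18. [r5c5∈{5}] nothing but 5 survives at r5c5, so r5c5=5.
Step 19. [r6c6∈{3}] r6c6 is down to just 3. So r6c6=3.
Step 20. [r5c1∈{1}] r5c1 is down to just 1 ⇒ r5c1=1.
Step 21. [r6c3∈{2}] only 2 remains possible at r6c3 ⇒ r6c3=2.
Step 22. [r1c3∈{6}] only 6 remains possible at r1c3, so r1c3=6.
Step 23. [r1c6∈{1}] only 1 remains possible at r1c6. So r1c6=1.

Answer: 2 3 6 5 4 1 / 4 5 1 2 3 6 / 6 2 4 3 1 5 / 3 1 5 6 2 4 / 1 6 3 4 5 2 / 5 4 2 1 6 3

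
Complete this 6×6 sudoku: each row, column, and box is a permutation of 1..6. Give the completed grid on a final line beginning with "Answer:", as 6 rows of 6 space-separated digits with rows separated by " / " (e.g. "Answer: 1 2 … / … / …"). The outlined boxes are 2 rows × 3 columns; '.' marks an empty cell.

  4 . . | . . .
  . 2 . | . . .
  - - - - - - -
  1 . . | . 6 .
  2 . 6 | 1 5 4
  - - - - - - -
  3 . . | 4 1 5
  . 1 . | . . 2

Step 1. [r3c6∈{3}] r3c6 is down to just 3, so r3c6=3.
Step 2. [r6c4∈{3,6}] in box 6, 6 fits only at r6c4, so r6c4=6.
Step 3. [r2c1∈{5,6}] r2c1 is the only open cell in col 1 admitting 6, so r2c1=6.
Step 4. [r2c6∈{1}] nothing but 1 survives at r2c6 ⇒ r2c6=1.
Step 5. [r6c5∈{3}] r6c5's peers cover all but 3 ⇒ r6c5=3.
Step 6. [r6c3∈{4,5}] across row 6, 4 lands solely at r6c3 ⇒ r6c3=4.
Step 7. [r3c3∈{5}] r3c3 is down to just 5. So r3c3=5.
Step 8. [r2c3∈{3}] nothing but 3 survives at r2c3, so r2c3=3.
Step 9. [r1c4∈{2,3,5}] in row 1, 3 fits only at r1c4, so r1c4=3.
Step 10. [r1c2∈{5}] r1c2 is down to just 5, so r1c2=5.
Step 11. [r1c6∈{6}] only 6 remains possible at r1c6, so r1c6=6.
Step 12. [r5c2∈{6}] only 6 remains possible at r5c2. So r5c2=6.
Step 13. [r2c5∈{4}] nothing but 4 survives at r2c5 ⇒ r2c5=4.
Step 14. [r2c4∈{5}] only 5 remains possible at r2c4. So r2c4=5.
Step 15. [r5c3∈{2}] r5c3's peers cover all but 2, so r5c3=2.
Step 16. [r4c2∈{3}] only 3 remains possible at r4c2. So r4c2=3.
Step 17. [r1c5∈{2}] r1c5 has the single candidate 2, so r1c5=2.
Step 18. [r3c2∈{4}] only 4 remains possible at r3c2. So r3c2=4.
Step 19. [r3c4∈{2}] r3c4 has the single candidate 2, so r3c4=2.
Step 20. [r6c1∈{5}] r6c1 has the single candidate 5, so r6c1=5.
Step 21. [r1c3∈{1}] only 1 remains possible at r1c3 ⇒ r1c3=1.

Answer: 4 5 1 3 2 6 / 6 2 3 5 4 1 / 1 4 5 2 6 3 / 2 3 6 1 5 4 / 3 6 2 4 1 5 / 5 1 4 6 3 2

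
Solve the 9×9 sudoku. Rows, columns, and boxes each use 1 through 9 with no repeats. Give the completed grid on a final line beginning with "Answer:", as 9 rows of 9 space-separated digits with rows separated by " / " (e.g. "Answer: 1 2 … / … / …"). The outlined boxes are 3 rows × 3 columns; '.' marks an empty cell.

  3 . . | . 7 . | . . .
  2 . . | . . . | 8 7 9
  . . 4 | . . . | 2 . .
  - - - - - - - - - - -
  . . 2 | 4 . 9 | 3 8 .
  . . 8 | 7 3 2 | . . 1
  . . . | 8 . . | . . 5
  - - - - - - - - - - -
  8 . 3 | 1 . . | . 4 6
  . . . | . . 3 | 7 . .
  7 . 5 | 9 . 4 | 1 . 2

Step 1. [r9c2∈{6}] only 6 remains possible at r9c2, so r9c2=6.
Step 2. [r4c5∈{1,5,6}] r4c5 is the only open cell in box 5 admitting 5 ⇒ r4c5=5.
Step 3. [r3c2∈{1,5,7,8,9}] in row 3, 7 fits only at r3c2 ⇒ r3c2=7.
Step 4. [r4c2∈{1}] r4c2 has the single candidate 1, so r4c2=1.
Step 5. [r2c2∈{5}] r2c2 is down to just 5. So r2c2=5.
Step 6. [r4c1∈{6}] r4c1's peers cover all but 6, so r4c1=6.
Step 7. [r3c5∈{1,6,8,9}] 9 has one home in col 5: r3c5, so r3c5=9.
Step 8. [r3c1∈{1}] r3c1's peers cover all but 1 ⇒ r3c1=1.
Step 9. [r2c3∈{6}] r2c3's peers cover all but 6. So r2c3=6.
Step 10. [r3c6∈{5,6,8}] r3c6 is the only open cell in row 3 admitting 8. So r3c6=8.
Step 11. [r1c3∈{9}] r1c3 has the single candidate 9. So r1c3=9.
Step 12. [r7c5∈{2}] nothing but 2 survives at r7c5 ⇒ r7c5=2.
Step 13. [r7c2∈{9}] r7c2's peers cover all but 9, so r7c2=9.
Step 14. [r5c2∈{4}] only 4 remains possible at r5c2, so r5c2=4.
Step 15. [r2c6∈{1}] r2c6's peers cover all but 1. So r2c6=1.
Step 16. [r6c6∈{6}] only 6 remains possible at r6c6 ⇒ r6c6=6.
Step 17. [r1c6∈{5}] r1c6's peers cover all but 5. So r1c6=5.
Step 18. [r3c8∈{3,5,6}] r3c8 is the only open cell in row 3 admitting 5. So r3c8=5.
Step 19. [r3c4∈{3,6}] r3c4 is the only open cell in row 3 admitting 6, so r3c4=6.
Step 20. [r6c1∈{9}] r6c1 has the single candidate 9, so r6c1=9.
Step 21. [r5c7∈{6,9}] 9 has one home in col 7: r5c7. So r5c7=9.
Step 22. [r1c7∈{4,6}] r1c7 is the only open cell in col 7 admitting 6, so r1c7=6.
Step 23. [r9c5∈{8}] r9c5 is down to just 8. So r9c5=8.
Step 24. [r8c1∈{4}] only 4 remains possible at r8c1, so r8c1=4.
Step 25. [r1c2∈{8}] only 8 remains possible at r1c2, so r1c2=8.
Step 26. [r8c9∈{8}] r8c9 has the single candidate 8, so r8c9=8.
Step 27. [r8c2∈{2}] r8c2 has the single candidate 2 ⇒ r8c2=2.
Step 28. [r8c5∈{6}] r8c5's peers cover all but 6, so r8c5=6.
Step 29. [r3c9∈{3}] r3c9 is down to just 3, so r3c9=3.
Step 30. [r2c5∈{4}] r2c5 is down to just 4 ⇒ r2c5=4.
Step 31. [r6c5∈{1}] r6c5 has the single candidate 1 ⇒ r6c5=1.
Step 32. [r8c4∈{5}] r8c4 is down to just 5. So r8c4=5.
Step 33. [r7c6∈{7}] nothing but 7 survives at r7c6, so r7c6=7.
Step 34. [r5c1∈{5}] only 5 remains possible at r5c1 ⇒ r5c1=5.
Step 35. [r1c4∈{2}] only 2 remains possible at r1c4, so r1c4=2.
Step 36. [r7c7∈{5}] only 5 remains possible at r7c7 ⇒ r7c7=5.
Step 37. [r6c3∈{7}] r6c3 has the single candidate 7, so r6c3=7.
Step 38. [r2c4∈{3}] r2c4 has the single candidate 3, so r2c4=3.
Step 39. [r6c8∈{2}] only 2 remains possible at r6c8 ⇒ r6c8=2.
Step 40. [r4c9∈{7}] r4c9 has the single candidate 7. So r4c9=7.
Step 41. [r5c8∈{6}] nothing but 6 survives at r5c8 ⇒ r5c8=6.
Step 42. [r1c8∈{1}] nothing but 1 survives at r1c8, so r1c8=1.
Step 43. [r8c8∈{9}] r8c8 has the single candidate 9 ⇒ r8c8=9.
Step 44. [r9c8∈{3}] only 3 remains possible at r9c8 ⇒ r9c8=3.
Step 45. [r1c9∈{4}] only 4 remains possible at r1c9, so r1c9=4.
Step 46. [r6c2∈{3}] r6c2 is down to just 3 ⇒ r6c2=3.
Step 47. [r6c7∈{4}] nothing but 4 survives at r6c7, so r6c7=4.
Step 48. [r8c3∈{1}] nothing but 1 survives at r8c3, so r8c3=1.

Answer: 3 8 9 2 7 5 6 1 4 / 2 5 6 3 4 1 8 7 9 / 1 7 4 6 9 8 2 5 3 / 6 1 2 4 5 9 3 8 7 / 5 4 8 7 3 2 9 6 1 / 9 3 7 8 1 6 4 2 5 / 8 9 3 1 2 7 5 4 6 / 4 2 1 5 6 3 7 9 8 / 7 6 5 9 8 4 1 3 2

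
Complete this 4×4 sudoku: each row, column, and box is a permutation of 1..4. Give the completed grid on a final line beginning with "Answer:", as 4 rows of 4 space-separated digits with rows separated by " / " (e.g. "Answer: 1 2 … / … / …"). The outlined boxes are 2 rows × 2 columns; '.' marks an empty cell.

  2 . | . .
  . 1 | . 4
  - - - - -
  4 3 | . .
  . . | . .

Step 1. [r2c3∈{2,3}] in row 2, 2 fits only at r2c3 ⇒ r2c3=2.
Step 2. [r3c3∈{1}] only 1 remains possible at r3c3 ⇒ r3c3=1.
Step 3. [r1c3∈{3}] r1c3 has the single candidate 3, so r1c3=3.
Step 4. [r4c4∈{2,3}] r4c4 is the only open cell in row 4 admitting 3 ⇒ r4c4=3.
Step 5. [r1c4∈{1}] r1c4's peers cover all but 1, so r1c4=1.
Step 6. [r2c1∈{3}] r2c1 is down to just 3 ⇒ r2c1=3.
Step 7. [r3c4∈{2}] r3c4's peers cover all but 2. So r3c4=2.
Step 8. [r1c2∈{4}] r1c2 has the single candidate 4. So r1c2=4.
Step 9. [r4c3∈{4}] only 4 remains possible at r4c3. So r4c3=4.
Step 10. [r4c1∈{1}] nothing but 1 survives at r4c1, so r4c1=1.
Step 11. [r4c2∈{2}] only 2 remains possible at r4c2 ⇒ r4c2=2.

Answer: 2 4 3 1 / 3 1 2 4 / 4 3 1 2 / 1 2 4 3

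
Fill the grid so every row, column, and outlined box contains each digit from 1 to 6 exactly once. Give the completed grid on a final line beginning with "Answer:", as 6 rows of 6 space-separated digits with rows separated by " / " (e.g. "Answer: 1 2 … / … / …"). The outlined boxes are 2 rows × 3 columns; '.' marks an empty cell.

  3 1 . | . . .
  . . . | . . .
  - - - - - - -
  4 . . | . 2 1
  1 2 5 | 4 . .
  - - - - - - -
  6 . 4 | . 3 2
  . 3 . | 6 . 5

Step 1. [r2c1∈{2,5}] r2c1 is the only open cell in col 1 admitting 5, so r2c1=5.
Step 2. [r2c2∈{4,6}] col 2 places 4 nowhere but r2c2, so r2c2=4.
Step 3. [r1c5∈{4,5,6}] col 5 places 5 nowhere but r1c5. So r1c5=5.
Step 4. [r4c6∈{3,6}] across row 4, 3 lands solely at r4c6 ⇒ r4c6=3.
Step 5. [r2c6∈{6}] only 6 remains possible at r2c6. So r2c6=6.
Step 6. [r2c3∈{2}] r2c3's peers cover all but 2 ⇒ r2c3=2.
Step 7. [r5c4∈{1}] only 1 remains possible at r5c4, so r5c4=1.
Step 8. [r1c3∈{6}] r1c3's peers cover all but 6. So r1c3=6.
Step 9. [r3c2∈{6}] nothing but 6 survives at r3c2, so r3c2=6.
Step 10. [r3c4∈{5}] only 5 remains possible at r3c4, so r3c4=5.
Step 11. [r6c1∈{2}] r6c1 has the single candidate 2, so r6c1=2.
Step 12. [r2c5∈{1}] nothing but 1 survives at r2c5, so r2c5=1.
Step 13. [r6c3∈{1}] r6c3 is down to just 1. So r6c3=1.
Step 14. [r3c3∈{3}] nothing but 3 survives at r3c3 ⇒ r3c3=3.
Step 15. [r4c5∈{6}] nothing but 6 survives at r4c5, so r4c5=6.
Step 16. [r1c4∈{2}] only 2 remains possible at r1c4, so r1c4=2.
Step 17. [r6c5∈{4}] r6c5 is down to just 4 ⇒ r6c5=4.
Step 18. [r5c2∈{5}] r5c2 is down to just 5 ⇒ r5c2=5.
Step 19. [r2c4∈{3}] r2c4 has the single candidate 3. So r2c4=3.
Step 20. [r1c6∈{4}] r1c6's peers cover all but 4, so r1c6=4.

Answer: 3 1 6 2 5 4 / 5 4 2 3 1 6 / 4 6 3 5 2 1 / 1 2 5 4 6 3 / 6 5 4 1 3 2 / 2 3 1 6 4 5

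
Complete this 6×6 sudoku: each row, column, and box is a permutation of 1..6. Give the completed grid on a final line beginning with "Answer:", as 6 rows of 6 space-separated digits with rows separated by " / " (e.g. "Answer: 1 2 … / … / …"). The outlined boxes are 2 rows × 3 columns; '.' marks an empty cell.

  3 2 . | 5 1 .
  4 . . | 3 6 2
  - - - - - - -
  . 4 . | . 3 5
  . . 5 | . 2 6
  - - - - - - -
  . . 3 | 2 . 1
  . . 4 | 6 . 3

Step 1. [r4c1∈{1}] r4c1 is down to just 1, so r4c1=1.
Step 2. [r2c2∈{1,5}] 5 has one home in row 2: r2c2, so r2c2=5.
Step 3. [r6c5∈{5}] r6c5 has the single candidate 5. So r6c5=5.
Step 4. [r3c3∈{2,6}] col 3 places 2 nowhere but r3c3 ⇒ r3c3=2.
Step 5. [r5c1∈{5,6}] in row 5, 5 fits only at r5c1 ⇒ r5c1=5.
Step 6. [r3c4∈{1}] nothing but 1 survives at r3c4 ⇒ r3c4=1.
Step 7. [r6c2∈{1}] nothing but 1 survives at r6c2, so r6c2=1.
Step 8. [r6c1∈{2}] r6c1's peers cover all but 2 ⇒ r6c1=2.
Step 9. [r4c4∈{4}] nothing but 4 survives at r4c4 ⇒ r4c4=4.
Step 10. [r1c6∈{4}] r1c6's peers cover all but 4 ⇒ r1c6=4.
Step 11. [r2c3∈{1}] nothing but 1 survives at r2c3. So r2c3=1.
Step 12. [r5c5∈{4}] r5c5 has the single candidate 4 ⇒ r5c5=4.
Step 13. [r4c2∈{3}] r4c2 is down to just 3, so r4c2=3.
Step 14. [r3c1∈{6}] r3c1 has the single candidate 6 ⇒ r3c1=6.
Step 15. [r1c3∈{6}] r1c3's peers cover all but 6. So r1c3=6.
Step 16. [r5c2∈{6}] nothing but 6 survives at r5c2 ⇒ r5c2=6.

Answer: 3 2 6 5 1 4 / 4 5 1 3 6 2 / 6 4 2 1 3 5 / 1 3 5 4 2 6 / 5 6 3 2 4 1 / 2 1 4 6 5 3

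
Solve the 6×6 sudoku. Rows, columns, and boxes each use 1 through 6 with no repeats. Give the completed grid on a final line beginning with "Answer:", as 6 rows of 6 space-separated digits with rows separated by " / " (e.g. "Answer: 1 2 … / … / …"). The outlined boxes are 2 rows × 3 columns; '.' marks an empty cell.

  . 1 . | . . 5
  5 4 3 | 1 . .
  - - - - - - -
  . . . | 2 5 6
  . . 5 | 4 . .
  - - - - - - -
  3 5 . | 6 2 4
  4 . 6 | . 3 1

Step 1. [r1c1∈{2,6}] in box 1, 6 fits only at r1c1. So r1c1=6.
Step 2. [r4c1∈{1,2}] r4c1 is the only open cell in col 1 admitting 2. So r4c1=2.
Step 3. [r4c2∈{3,6}] 6 has one home in row 4: r4c2 ⇒ r4c2=6.
Step 4. [r3c3∈{1,4}] across row 3, 4 lands solely at r3c3 ⇒ r3c3=4.
Step 5. [r1c4∈{3}] r1c4 is down to just 3, so r1c4=3.
Step 6. [r2c5∈{6}] nothing but 6 survives at r2c5. So r2c5=6.
Step 7. [r6c2∈{2}] r6c2's peers cover all but 2 ⇒ r6c2=2.
Step 8. [r1c5∈{4}] nothing but 4 survives at r1c5 ⇒ r1c5=4.
Step 9. [r6c4∈{5}] r6c4's peers cover all but 5 ⇒ r6c4=5.
Step 10. [r4c6∈{3}] r4c6 has the single candidate 3. So r4c6=3.
Step 11. [r1c3∈{2}] r1c3 has the single candidate 2. So r1c3=2.
Step 12. [r3c1∈{1}] only 1 remains possible at r3c1, so r3c1=1.
Step 13. [r3c2∈{3}] r3c2 is down to just 3, so r3c2=3.
Step 14. [r2c6∈{2}] only 2 remains possible at r2c6 ⇒ r2c6=2.
Step 15. [r4c5∈{1}] r4c5's peers cover all but 1 ⇒ r4c5=1.
Step 16. [r5c3∈{1}] nothing but 1 survives at r5c3. So r5c3=1.

Answer: 6 1 2 3 4 5 / 5 4 3 1 6 2 / 1 3 4 2 5 6 / 2 6 5 4 1 3 / 3 5 1 6 2 4 / 4 2 6 5 3 1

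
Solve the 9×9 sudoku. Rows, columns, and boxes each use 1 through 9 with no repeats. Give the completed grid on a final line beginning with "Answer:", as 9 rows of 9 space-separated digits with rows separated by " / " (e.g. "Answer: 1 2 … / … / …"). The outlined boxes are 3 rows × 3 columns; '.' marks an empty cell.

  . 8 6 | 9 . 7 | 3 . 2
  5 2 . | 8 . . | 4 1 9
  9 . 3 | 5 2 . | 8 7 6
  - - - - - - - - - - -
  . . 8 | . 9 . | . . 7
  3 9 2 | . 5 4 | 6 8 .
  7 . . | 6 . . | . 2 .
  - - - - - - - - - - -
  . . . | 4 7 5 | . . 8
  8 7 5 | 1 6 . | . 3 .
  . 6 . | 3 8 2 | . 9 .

Step 1. [r6c9∈{1,3,4,5}] across col 9, 3 lands solely at r6c9. So r6c9=3.
Step 2. [r6c5∈{1}] r6c5 has the single candidate 1. So r6c5=1.
Step 3. [r1c1∈{1,4}] across row 1, 1 lands solely at r1c1 ⇒ r1c1=1.
Step 4. [r6c3∈{4}] r6c3 has the single candidate 4, so r6c3=4.
Step 5. [r9c3∈{1}] r9c3 is down to just 1. So r9c3=1.
Step 6. [r9c9∈{4,5}] col 9 places 5 nowhere but r9c9 ⇒ r9c9=5.
Step 7. [r4c2∈{1,5}] in col 2, 1 fits only at r4c2. So r4c2=1.
Step 8. [r4c7∈{5}] only 5 remains possible at r4c7. So r4c7=5.
Step 9. [r4c6∈{3}] nothing but 3 survives at r4c6, so r4c6=3.
Step 10. [r7c1∈{2}] only 2 remains possible at r7c1. So r7c1=2.
Step 11. [r5c9∈{1}] r5c9 is down to just 1, so r5c9=1.
Step 12. [r2c5∈{3}] r2c5 is down to just 3 ⇒ r2c5=3.
Step 13. [r3c2∈{4}] r3c2 is down to just 4, so r3c2=4.
Step 14. [r1c5∈{4}] r1c5's peers cover all but 4 ⇒ r1c5=4.
Step 15. [r7c2∈{3}] r7c2 is down to just 3, so r7c2=3.
Step 16. [r8c6∈{9}] r8c6's peers cover all but 9. So r8c6=9.
Step 17. [r9c1∈{4}] r9c1's peers cover all but 4 ⇒ r9c1=4.
Step 18. [r8c7∈{2}] only 2 remains possible at r8c7 ⇒ r8c7=2.
Step 19. [r8c9∈{4}] only 4 remains possible at r8c9 ⇒ r8c9=4.
Step 20. [r6c7∈{9}] nothing but 9 survives at r6c7, so r6c7=9.
Step 21. [r4c4∈{2}] only 2 remains possible at r4c4 ⇒ r4c4=2.
Step 22. [r2c6∈{6}] r2c6's peers cover all but 6 ⇒ r2c6=6.
Step 23. [r3c6∈{1}] r3c6's peers cover all but 1 ⇒ r3c6=1.
Step 24. [r6c2∈{5}] nothing but 5 survives at r6c2 ⇒ r6c2=5.
Step 25. [r6c6∈{8}] only 8 remains possible at r6c6 ⇒ r6c6=8.
Step 26. [r4c1∈{6}] r4c1's peers cover all but 6, so r4c1=6.
Step 27. [r5c4∈{7}] only 7 remains possible at r5c4 ⇒ r5c4=7.
Step 28. [r1c8∈{5}] nothing but 5 survives at r1c8. So r1c8=5.
Step 29. [r7c7∈{1}] r7c7 has the single candidate 1 ⇒ r7c7=1.
Step 30. [r7c8∈{6}] only 6 remains possible at r7c8. So r7c8=6.
Step 31. [r2c3∈{7}] r2c3's peers cover all but 7 ⇒ r2c3=7.
Step 32. [r7c3∈{9}] r7c3's peers cover all but 9, so r7c3=9.
Step 33. [r9c7∈{7}] nothing but 7 survives at r9c7, so r9c7=7.
Step 34. [r4c8∈{4}] r4c8 has the single candidate 4 ⇒ r4c8=4.

Answer: 1 8 6 9 4 7 3 5 2 / 5 2 7 8 3 6 4 1 9 / 9 4 3 5 2 1 8 7 6 / 6 1 8 2 9 3 5 4 7 / 3 9 2 7 5 4 6 8 1 / 7 5 4 6 1 8 9 2 3 / 2 3 9 4 7 5 1 6 8 / 8 7 5 1 6 9 2 3 4 / 4 6 1 3 8 2 7 9 5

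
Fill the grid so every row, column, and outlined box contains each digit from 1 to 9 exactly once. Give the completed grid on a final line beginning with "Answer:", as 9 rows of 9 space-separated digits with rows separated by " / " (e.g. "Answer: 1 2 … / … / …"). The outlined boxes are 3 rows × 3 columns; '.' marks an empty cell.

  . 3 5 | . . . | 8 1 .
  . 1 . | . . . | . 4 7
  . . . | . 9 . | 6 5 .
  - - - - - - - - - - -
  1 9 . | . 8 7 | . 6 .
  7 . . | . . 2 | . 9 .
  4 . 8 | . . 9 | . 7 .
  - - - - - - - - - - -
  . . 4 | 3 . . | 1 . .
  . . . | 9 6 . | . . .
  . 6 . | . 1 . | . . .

Step 1. [r5c9∈{1,3,4,5,8}] row 5 places 8 nowhere but r5c9, so r5c9=8.
Step 2. [r5c2∈{5}] r5c2 is down to just 5. So r5c2=5.
Step 3. [r6c2∈{2}] r6c2's peers cover all but 2. So r6c2=2.
Step 4. [r4c3∈{3}] r4c3 has the single candidate 3, so r4c3=3.
Step 5. [r6c4∈{1,5,6}] row 6 places 6 nowhere but r6c4. So r6c4=6.
Step 6. [r3c6∈{1,3,4,8}] across col 6, 1 lands solely at r3c6, so r3c6=1.
Step 7. [r3c9∈{2,3}] in row 3, 3 fits only at r3c9. So r3c9=3.
Step 8. [r2c6∈{3,5,6,8}] col 6 places 3 nowhere but r2c6 ⇒ r2c6=3.
Step 9. [r3c2∈{4,7,8}] r3c2 is the only open cell in col 2 admitting 4. So r3c2=4.
Step 10. [r3c3∈{2,7}] across box 1, 7 lands solely at r3c3. So r3c3=7.
Step 11. [r7c9∈{2,5,6,9}] row 7 places 6 nowhere but r7c9. So r7c9=6.
Step 12. [r7c1∈{2,5,8,9}] row 7 places 9 nowhere but r7c1, so r7c1=9.
Step 13. [r9c3∈{2}] r9c3 has the single candidate 2. So r9c3=2.
Step 14. [r7c5∈{2,5,7}] 2 has one home in box 8: r7c5 ⇒ r7c5=2.
Step 15. [r9c4∈{4,5,7,8}] r9c4 is the only open cell in box 8 admitting 7. So r9c4=7.
Step 16. [r8c7∈{2,3,4,5,7}] in col 7, 7 fits only at r8c7. So r8c7=7.
Step 17. [r8c2∈{8}] r8c2's peers cover all but 8, so r8c2=8.
Step 18. [r1c9∈{2,9}] row 1 places 9 nowhere but r1c9, so r1c9=9.
Step 19. [r2c7∈{2}] only 2 remains possible at r2c7 ⇒ r2c7=2.
Step 20. [r7c6∈{5,8}] in row 7, 5 fits only at r7c6, so r7c6=5.
Step 21. [r8c6∈{4}] r8c6 is down to just 4. So r8c6=4.
Step 22. [r4c9∈{2,4,5}] 2 has one home in row 4: r4c9 ⇒ r4c9=2.
Step 23. [r8c9∈{5}] only 5 remains possible at r8c9 ⇒ r8c9=5.
Step 24. [r2c5∈{5}] nothing but 5 survives at r2c5 ⇒ r2c5=5.
Step 25. [r2c4∈{8}] r2c4's peers cover all but 8 ⇒ r2c4=8.
Step 26. [r6c7∈{3,5}] r6c7 is the only open cell in row 6 admitting 5, so r6c7=5.
Step 27. [r4c7∈{4}] r4c7 is down to just 4. So r4c7=4.
Step 28. [r2c1∈{6}] r2c1 has the single candidate 6 ⇒ r2c1=6.
Step 29. [r1c1∈{2}] nothing but 2 survives at r1c1 ⇒ r1c1=2.
Step 30. [r8c1∈{3}] nothing but 3 survives at r8c1. So r8c1=3.
Step 31. [r1c4∈{4}] r1c4 is down to just 4. So r1c4=4.
Step 32. [r9c8∈{3,8}] in col 8, 3 fits only at r9c8 ⇒ r9c8=3.
Step 33. [r5c5∈{3,4}] in row 5, 4 fits only at r5c5, so r5c5=4.
Step 34. [r4c4∈{5}] r4c4's peers cover all but 5. So r4c4=5.
Step 35. [r8c8∈{2}] r8c8 is down to just 2. So r8c8=2.
Step 36. [r6c9∈{1}] r6c9's peers cover all but 1. So r6c9=1.
Step 37. [r5c7∈{3}] nothing but 3 survives at r5c7 ⇒ r5c7=3.
Step 38. [r3c4∈{2}] r3c4 is down to just 2. So r3c4=2.
Step 39. [r7c2∈{7}] r7c2's peers cover all but 7 ⇒ r7c2=7.
Step 40. [r1c6∈{6}] r1c6 is down to just 6, so r1c6=6.
Step 41. [r5c3∈{6}] only 6 remains possible at r5c3 ⇒ r5c3=6.
Step 42. [r9c1∈{5}] nothing but 5 survives at r9c1, so r9c1=5.
Step 43. [r9c9∈{4}] r9c9 has the single candidate 4. So r9c9=4.
Step 44. [r8c3∈{1}] nothing but 1 survives at r8c3 ⇒ r8c3=1.
Step 45. [r3c1∈{8}] r3c1's peers cover all but 8, so r3c1=8.
Step 46. [r9c7∈{9}] r9c7 is down to just 9, so r9c7=9.
Step 47. [r1c5∈{7}] only 7 remains possible at r1c5, so r1c5=7.
Step 48. [r9c6∈{8}] r9c6's peers cover all but 8 ⇒ r9c6=8.
Step 49. [r7c8∈{8}] r7c8 is down to just 8, so r7c8=8.
Step 50. [r5c4∈{1}] r5c4 has the single candidate 1 ⇒ r5c4=1.
Step 51. [r2c3∈{9}] r2c3 is down to just 9. So r2c3=9.
Step 52. [r6c5∈{3}] nothing but 3 survives at r6c5. So r6c5=3.

Answer: 2 3 5 4 7 6 8 1 9 / 6 1 9 8 5 3 2 4 7 / 8 4 7 2 9 1 6 5 3 / 1 9 3 5 8 7 4 6 2 / 7 5 6 1 4 2 3 9 8 / 4 2 8 6 3 9 5 7 1 / 9 7 4 3 2 5 1 8 6 / 3 8 1 9 6 4 7 2 5 / 5 6 2 7 1 8 9 3 4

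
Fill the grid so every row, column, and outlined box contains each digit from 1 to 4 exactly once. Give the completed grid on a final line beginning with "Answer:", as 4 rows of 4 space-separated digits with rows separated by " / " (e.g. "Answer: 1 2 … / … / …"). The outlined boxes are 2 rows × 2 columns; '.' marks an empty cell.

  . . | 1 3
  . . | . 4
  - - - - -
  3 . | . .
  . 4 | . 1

Step 1. [r2c3∈{2}] r2c3's peers cover all but 2 ⇒ r2c3=2.
Step 2. [r4c1∈{2}] only 2 remains possible at r4c1, so r4c1=2.
Step 3. [r2c1∈{1}] only 1 remains possible at r2c1. So r2c1=1.
Step 4. [r3c4∈{2}] r3c4 is down to just 2, so r3c4=2.
Step 5. [r3c2∈{1}] r3c2 has the single candidate 1. So r3c2=1.
Step 6. [r3c3∈{4}] nothing but 4 survives at r3c3. So r3c3=4.
Step 7. [r4c3∈{3}] r4c3's peers cover all but 3. So r4c3=3.
Step 8. [r1c1∈{4}] r1c1 has the single candidate 4 ⇒ r1c1=4.
Step 9. [r2c2∈{3}] only 3 remains possible at r2c2. So r2c2=3.
Step 10. [r1c2∈{2}] r1c2 has the single candidate 2, so r1c2=2.

Answer: 4 2 1 3 / 1 3 2 4 / 3 1 4 2 / 2 4 3 1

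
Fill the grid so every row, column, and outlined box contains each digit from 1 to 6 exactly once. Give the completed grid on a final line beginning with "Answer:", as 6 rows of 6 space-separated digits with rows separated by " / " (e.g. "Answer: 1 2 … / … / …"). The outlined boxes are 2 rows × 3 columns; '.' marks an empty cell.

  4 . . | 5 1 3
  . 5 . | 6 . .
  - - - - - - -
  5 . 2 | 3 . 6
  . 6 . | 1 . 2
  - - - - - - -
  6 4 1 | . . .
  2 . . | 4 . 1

Step 1. [r5c5∈{2,3,5}] across row 5, 3 lands solely at r5c5, so r5c5=3.
Step 2. [r2c3∈{3}] r2c3 has the single candidate 3 ⇒ r2c3=3.
Step 3. [r3c5∈{4}] nothing but 4 survives at r3c5, so r3c5=4.
Step 4. [r4c5∈{5}] r4c5 has the single candidate 5. So r4c5=5.
Step 5. [r6c5∈{6}] nothing but 6 survives at r6c5. So r6c5=6.
Step 6. [r6c3∈{5}] nothing but 5 survives at r6c3, so r6c3=5.
Step 7. [r2c5∈{2}] r2c5 is down to just 2 ⇒ r2c5=2.
Step 8. [r4c3∈{4}] only 4 remains possible at r4c3, so r4c3=4.
Step 9. [r2c6∈{4}] r2c6's peers cover all but 4 ⇒ r2c6=4.
Step 10. [r4c1∈{3}] r4c1 has the single candidate 3, so r4c1=3.
Step 11. [r6c2∈{3}] nothing but 3 survives at r6c2. So r6c2=3.
Step 12. [r3c2∈{1}] r3c2 has the single candidate 1, so r3c2=1.
Step 13. [r1c2∈{2}] r1c2 is down to just 2. So r1c2=2.
Step 14. [r1c3∈{6}] r1c3's peers cover all but 6 ⇒ r1c3=6.
Step 15. [r5c6∈{5}] r5c6's peers cover all but 5 ⇒ r5c6=5.
Step 16. [r5c4∈{2}] r5c4 has the single candidate 2 ⇒ r5c4=2.
Step 17. [r2c1∈{1}] r2c1's peers cover all but 1. So r2c1=1.

Answer: 4 2 6 5 1 3 / 1 5 3 6 2 4 / 5 1 2 3 4 6 / 3 6 4 1 5 2 / 6 4 1 2 3 5 / 2 3 5 4 6 1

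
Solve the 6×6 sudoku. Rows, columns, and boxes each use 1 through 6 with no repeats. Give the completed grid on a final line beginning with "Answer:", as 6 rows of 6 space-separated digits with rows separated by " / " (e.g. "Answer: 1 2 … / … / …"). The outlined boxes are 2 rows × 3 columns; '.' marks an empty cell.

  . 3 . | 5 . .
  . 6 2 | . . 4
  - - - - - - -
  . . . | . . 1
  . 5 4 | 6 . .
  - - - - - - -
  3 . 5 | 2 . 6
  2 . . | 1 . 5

Step 1. [r4c6∈{2,3}] in col 6, 3 fits only at r4c6. So r4c6=3.
Step 2. [r1c3∈{1}] nothing but 1 survives at r1c3. So r1c3=1.
Step 3. [r5c5∈{4}] r5c5 has the single candidate 4, so r5c5=4.
Step 4. [r4c5∈{2}] r4c5 is down to just 2. So r4c5=2.
Step 5. [r6c5∈{3}] r6c5 has the single candidate 3. So r6c5=3.
Step 6. [r6c3∈{6}] r6c3 is down to just 6. So r6c3=6.
Step 7. [r1c6∈{2}] only 2 remains possible at r1c6. So r1c6=2.
Step 8. [r6c2∈{4}] r6c2 has the single candidate 4 ⇒ r6c2=4.
Step 9. [r3c5∈{5}] nothing but 5 survives at r3c5. So r3c5=5.
Step 10. [r2c1∈{5}] only 5 remains possible at r2c1 ⇒ r2c1=5.
Step 11. [r3c3∈{3}] r3c3's peers cover all but 3, so r3c3=3.
Step 12. [r2c5∈{1}] r2c5 is down to just 1 ⇒ r2c5=1.
Step 13. [r3c2∈{2}] r3c2 has the single candidate 2 ⇒ r3c2=2.
Step 14. [r5c2∈{1}] r5c2 is down to just 1, so r5c2=1.
Step 15. [r2c4∈{3}] only 3 remains possible at r2c4 ⇒ r2c4=3.
Step 16. [r1c1∈{4}] r1c1 is down to just 4. So r1c1=4.
Step 17. [r3c4∈{4}] nothing but 4 survives at r3c4 ⇒ r3c4=4.
Step 18. [r3c1∈{6}] r3c1's peers cover all but 6, so r3c1=6.
Step 19. [r4c1∈{1}] nothing but 1 survives at r4c1. So r4c1=1.
Step 20. [r1c5∈{6}] nothing but 6 survives at r1c5. So r1c5=6.

Answer: 4 3 1 5 6 2 / 5 6 2 3 1 4 / 6 2 3 4 5 1 / 1 5 4 6 2 3 / 3 1 5 2 4 6 / 2 4 6 1 3 5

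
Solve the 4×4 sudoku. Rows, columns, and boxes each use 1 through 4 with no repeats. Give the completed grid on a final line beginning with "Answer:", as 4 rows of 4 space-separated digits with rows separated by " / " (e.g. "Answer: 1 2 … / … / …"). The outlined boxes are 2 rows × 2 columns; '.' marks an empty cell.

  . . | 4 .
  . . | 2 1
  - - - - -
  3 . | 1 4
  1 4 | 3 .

Step 1. [r1c2∈{1,2,3}] across row 1, 1 lands solely at r1c2. So r1c2=1.
Step 2. [r3c2∈{2}] only 2 remains possible at r3c2. So r3c2=2.
Step 3. [r2c1∈{4}] nothing but 4 survives at r2c1. So r2c1=4.
Step 4. [r2c2∈{3}] r2c2's peers cover all but 3. So r2c2=3.
Step 5. [r4c4∈{2}] r4c4's peers cover all but 2, so r4c4=2.
Step 6. [r1c4∈{3}] r1c4 has the single candidate 3. So r1c4=3.
Step 7. [r1c1∈{2}] r1c1 is down to just 2, so r1c1=2.

Answer: 2 1 4 3 / 4 3 2 1 / 3 2 1 4 / 1 4 3 2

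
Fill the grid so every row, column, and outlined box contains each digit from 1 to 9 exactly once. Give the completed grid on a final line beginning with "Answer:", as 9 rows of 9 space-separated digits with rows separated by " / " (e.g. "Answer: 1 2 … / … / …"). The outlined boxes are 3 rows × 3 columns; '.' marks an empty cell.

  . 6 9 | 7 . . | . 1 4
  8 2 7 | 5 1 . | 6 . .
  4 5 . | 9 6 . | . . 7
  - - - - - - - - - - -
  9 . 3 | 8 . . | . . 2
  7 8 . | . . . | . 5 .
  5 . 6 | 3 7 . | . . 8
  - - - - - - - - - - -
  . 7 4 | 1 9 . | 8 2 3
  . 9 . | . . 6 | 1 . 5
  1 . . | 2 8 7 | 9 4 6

Step 1. [r6c6∈{1,2,4,9}] across row 6, 2 lands solely at r6c6. So r6c6=2.
Step 2. [r5c5∈{4}] r5c5's peers cover all but 4 ⇒ r5c5=4.
Step 3. [r1c1∈{3}] r1c1 is down to just 3 ⇒ r1c1=3.
Step 4. [r5c9∈{1,9}] r5c9 is the only open cell in col 9 admitting 1 ⇒ r5c9=1.
Step 5. [r6c7∈{4}] r6c7 is down to just 4 ⇒ r6c7=4.
Step 6. [r4c6∈{1,5}] r4c6 is the only open cell in col 6 admitting 1. So r4c6=1.
Step 7. [r3c7∈{2,3}] across row 3, 2 lands solely at r3c7 ⇒ r3c7=2.
Step 8. [r3c8∈{3,8}] r3c8 is the only open cell in col 8 admitting 8, so r3c8=8.
Step 9. [r2c8∈{3,9}] col 8 places 3 nowhere but r2c8. So r2c8=3.
Step 10. [r4c8∈{6,7}] across row 4, 6 lands solely at r4c8. So r4c8=6.
Step 11. [r5c3∈{2}] r5c3 is down to just 2 ⇒ r5c3=2.
Step 12. [r5c6∈{9}] r5c6 is down to just 9, so r5c6=9.
Step 13. [r3c3∈{1}] r3c3 is down to just 1. So r3c3=1.
Step 14. [r5c7∈{3}] only 3 remains possible at r5c7 ⇒ r5c7=3.
Step 15. [r1c6∈{8}] r1c6's peers cover all but 8, so r1c6=8.
Step 16. [r5c4∈{6}] nothing but 6 survives at r5c4. So r5c4=6.
Step 17. [r4c2∈{4}] only 4 remains possible at r4c2 ⇒ r4c2=4.
Step 18. [r8c4∈{4}] r8c4 is down to just 4. So r8c4=4.
Step 19. [r7c6∈{5}] r7c6 is down to just 5, so r7c6=5.
Step 20. [r9c3∈{5}] nothing but 5 survives at r9c3 ⇒ r9c3=5.
Step 21. [r9c2∈{3}] only 3 remains possible at r9c2, so r9c2=3.
Step 22. [r6c8∈{9}] r6c8's peers cover all but 9. So r6c8=9.
Step 23. [r8c3∈{8}] nothing but 8 survives at r8c3 ⇒ r8c3=8.
Step 24. [r4c5∈{5}] only 5 remains possible at r4c5, so r4c5=5.
Step 25. [r8c5∈{3}] r8c5 has the single candidate 3 ⇒ r8c5=3.
Step 26. [r7c1∈{6}] r7c1's peers cover all but 6, so r7c1=6.
Step 27. [r1c5∈{2}] only 2 remains possible at r1c5, so r1c5=2.
Step 28. [r2c9∈{9}] nothing but 9 survives at r2c9. So r2c9=9.
Step 29. [r4c7∈{7}] r4c7 has the single candidate 7 ⇒ r4c7=7.
Step 30. [r2c6∈{4}] r2c6's peers cover all but 4 ⇒ r2c6=4.
Step 31. [r8c1∈{2}] r8c1 has the single candidate 2, so r8c1=2.
Step 32. [r6c2∈{1}] only 1 remains possible at r6c2. So r6c2=1.
Step 33. [r3c6∈{3}] r3c6 has the single candidate 3, so r3c6=3.
Step 34. [r8c8∈{7}] nothing but 7 survives at r8c8. So r8c8=7.
Step 35. [r1c7∈{5}] r1c7 is down to just 5 ⇒ r1c7=5.

Answer: 3 6 9 7 2 8 5 1 4 / 8 2 7 5 1 4 6 3 9 / 4 5 1 9 6 3 2 8 7 / 9 4 3 8 5 1 7 6 2 / 7 8 2 6 4 9 3 5 1 / 5 1 6 3 7 2 4 9 8 / 6 7 4 1 9 5 8 2 3 / 2 9 8 4 3 6 1 7 5 / 1 3 5 2 8 7 9 4 6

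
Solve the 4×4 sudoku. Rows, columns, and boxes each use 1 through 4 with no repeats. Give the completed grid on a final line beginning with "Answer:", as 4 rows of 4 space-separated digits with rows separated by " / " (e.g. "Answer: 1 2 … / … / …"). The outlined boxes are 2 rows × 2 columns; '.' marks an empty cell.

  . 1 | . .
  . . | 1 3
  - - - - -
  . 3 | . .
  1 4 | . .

Step 1. [r3c1∈{2}] only 2 remains possible at r3c1 ⇒ r3c1=2.
Step 2. [r4c4∈{2}] r4c4 has the single candidate 2 ⇒ r4c4=2.
Step 3. [r1c4∈{4}] r1c4 is down to just 4. So r1c4=4.
Step 4. [r1c3∈{2}] r1c3 is down to just 2. So r1c3=2.
Step 5. [r2c2∈{2}] r2c2's peers cover all but 2. So r2c2=2.
Step 6. [r4c3∈{3}] r4c3's peers cover all but 3 ⇒ r4c3=3.
Step 7. [r2c1∈{4}] only 4 remains possible at r2c1, so r2c1=4.
Step 8. [r1c1∈{3}] nothing but 3 survives at r1c1, so r1c1=3.
Step 9. [r3c4∈{1}] r3c4's peers cover all but 1, so r3c4=1.
Step 10. [r3c3∈{4}] nothing but 4 survives at r3c3, so r3c3=4.

Answer: 3 1 2 4 / 4 2 1 3 / 2 3 4 1 / 1 4 3 2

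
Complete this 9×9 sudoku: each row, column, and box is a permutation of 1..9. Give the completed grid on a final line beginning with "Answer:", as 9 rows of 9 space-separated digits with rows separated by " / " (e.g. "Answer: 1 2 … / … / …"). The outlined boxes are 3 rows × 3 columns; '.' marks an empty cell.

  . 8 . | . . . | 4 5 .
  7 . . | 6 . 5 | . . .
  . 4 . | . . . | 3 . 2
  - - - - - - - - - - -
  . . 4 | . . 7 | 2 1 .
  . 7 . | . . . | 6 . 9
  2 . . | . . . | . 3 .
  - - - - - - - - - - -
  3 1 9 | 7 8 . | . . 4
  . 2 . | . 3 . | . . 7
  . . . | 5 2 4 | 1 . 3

Step 1. [r9c2∈{6}] nothing but 6 survives at r9c2 ⇒ r9c2=6.
Step 2. [r9c1∈{8}] r9c1's peers cover all but 8, so r9c1=8.
Step 3. [r8c3∈{5}] r8c3 is down to just 5. So r8c3=5.
Step 4. [r3c1∈{1,5,6,9}] row 3 places 5 nowhere but r3c1, so r3c1=5.
Step 5. [r5c1∈{1}] nothing but 1 survives at r5c1 ⇒ r5c1=1.
Step 6. [r2c5∈{1,4,9}] row 2 places 4 nowhere but r2c5, so r2c5=4.
Step 7. [r1c9∈{1,6}] col 9 places 6 nowhere but r1c9, so r1c9=6.
Step 8. [r1c1∈{9}] nothing but 9 survives at r1c1, so r1c1=9.
Step 9. [r9c8∈{9}] nothing but 9 survives at r9c8. So r9c8=9.
Step 10. [r2c8∈{8}] r2c8 is down to just 8, so r2c8=8.
Step 11. [r6c4∈{1,4,8,9}] in row 6, 4 fits only at r6c4, so r6c4=4.
Step 12. [r7c6∈{6}] nothing but 6 survives at r7c6. So r7c6=6.
Step 13. [r2c2∈{3}] nothing but 3 survives at r2c2. So r2c2=3.
Step 14. [r4c4∈{3,8,9}] row 4 places 3 nowhere but r4c4 ⇒ r4c4=3.
Step 15. [r4c9∈{5,8}] row 4 places 8 nowhere but r4c9 ⇒ r4c9=8.
Step 16. [r6c9∈{5}] nothing but 5 survives at r6c9 ⇒ r6c9=5.
Step 17. [r6c2∈{9}] r6c2 has the single candidate 9, so r6c2=9.
Step 18. [r4c5∈{5,6,9}] across row 4, 9 lands solely at r4c5, so r4c5=9.
Step 19. [r3c3∈{1,6}] across row 3, 6 lands solely at r3c3. So r3c3=6.
Step 20. [r6c3∈{8}] only 8 remains possible at r6c3 ⇒ r6c3=8.
Step 21. [r6c6∈{1}] r6c6 has the single candidate 1. So r6c6=1.
Step 22. [r8c4∈{1,9}] 1 has one home in row 8: r8c4 ⇒ r8c4=1.
Step 23. [r1c4∈{2}] r1c4 is down to just 2. So r1c4=2.
Step 24. [r3c4∈{8,9}] 9 has one home in col 4: r3c4. So r3c4=9.
Step 25. [r1c3∈{1}] r1c3 has the single candidate 1. So r1c3=1.
Step 26. [r3c6∈{8}] r3c6 has the single candidate 8. So r3c6=8.
Step 27. [r1c5∈{7}] r1c5 has the single candidate 7, so r1c5=7.
Step 28. [r5c5∈{5}] nothing but 5 survives at r5c5 ⇒ r5c5=5.
Step 29. [r2c9∈{1}] r2c9's peers cover all but 1. So r2c9=1.
Step 30. [r8c6∈{9}] r8c6 has the single candidate 9, so r8c6=9.
Step 31. [r5c4∈{8}] nothing but 8 survives at r5c4 ⇒ r5c4=8.
Step 32. [r8c1∈{4}] nothing but 4 survives at r8c1, so r8c1=4.
Step 33. [r9c3∈{7}] only 7 remains possible at r9c3 ⇒ r9c3=7.
Step 34. [r6c7∈{7}] r6c7 is down to just 7 ⇒ r6c7=7.
Step 35. [r3c5∈{1}] r3c5's peers cover all but 1 ⇒ r3c5=1.
Step 36. [r6c5∈{6}] nothing but 6 survives at r6c5, so r6c5=6.
Step 37. [r5c6∈{2}] r5c6 is down to just 2, so r5c6=2.
Step 38. [r4c1∈{6}] r4c1's peers cover all but 6. So r4c1=6.
Step 39. [r4c2∈{5}] nothing but 5 survives at r4c2 ⇒ r4c2=5.
Step 40. [r7c7∈{5}] nothing but 5 survives at r7c7 ⇒ r7c7=5.
Step 41. [r3c8∈{7}] r3c8 has the single candidate 7. So r3c8=7.
Step 42. [r8c7∈{8}] r8c7 has the single candidate 8. So r8c7=8.
Step 43. [r2c7∈{9}] only 9 remains possible at r2c7, so r2c7=9.
Step 44. [r2c3∈{2}] only 2 remains possible at r2c3, so r2c3=2.
Step 45. [r5c3∈{3}] r5c3 is down to just 3, so r5c3=3.
Step 46. [r8c8∈{6}] r8c8 is down to just 6 ⇒ r8c8=6.
Step 47. [r7c8∈{2}] r7c8 is down to just 2. So r7c8=2.
Step 48. [r5c8∈{4}] r5c8 is down to just 4. So r5c8=4.
Step 49. [r1c6∈{3}] r1c6 has the single candidate 3. So r1c6=3.

Answer: 9 8 1 2 7 3 4 5 6 / 7 3 2 6 4 5 9 8 1 / 5 4 6 9 1 8 3 7 2 / 6 5 4 3 9 7 2 1 8 / 1 7 3 8 5 2 6 4 9 / 2 9 8 4 6 1 7 3 5 / 3 1 9 7 8 6 5 2 4 / 4 2 5 1 3 9 8 6 7 / 8 6 7 5 2 4 1 9 3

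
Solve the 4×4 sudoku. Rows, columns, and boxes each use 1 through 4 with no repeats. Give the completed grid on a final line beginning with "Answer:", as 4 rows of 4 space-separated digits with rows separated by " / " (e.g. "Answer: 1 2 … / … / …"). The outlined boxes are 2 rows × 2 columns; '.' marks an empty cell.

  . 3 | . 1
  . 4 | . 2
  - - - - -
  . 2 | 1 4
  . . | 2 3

Step 1. [r2c1∈{1}] r2c1 has the single candidate 1. So r2c1=1.
Step 2. [r4c1∈{4}] only 4 remains possible at r4c1 ⇒ r4c1=4.
Step 3. [r2c3∈{3}] r2c3 has the single candidate 3 ⇒ r2c3=3.
Step 4. [r1c1∈{2}] nothing but 2 survives at r1c1 ⇒ r1c1=2.
Step 5. [r3c1∈{3}] nothing but 3 survives at r3c1 ⇒ r3c1=3.
Step 6. [r4c2∈{1}] r4c2 has the single candidate 1. So r4c2=1.
Step 7. [r1c3∈{4}] only 4 remains possible at r1c3 ⇒ r1c3=4.

Answer: 2 3 4 1 / 1 4 3 2 / 3 2 1 4 / 4 1 2 3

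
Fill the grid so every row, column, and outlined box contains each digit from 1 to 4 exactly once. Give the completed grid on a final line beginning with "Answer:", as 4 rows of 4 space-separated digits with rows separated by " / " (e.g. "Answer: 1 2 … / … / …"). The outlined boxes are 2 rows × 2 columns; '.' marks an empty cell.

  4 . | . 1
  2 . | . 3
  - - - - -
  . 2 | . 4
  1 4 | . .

Step 1. [r4c3∈{2,3}] row 4 places 3 nowhere but r4c3 ⇒ r4c3=3.
Step 2. [r1c2∈{3}] r1c2's peers cover all but 3. So r1c2=3.
Step 3. [r3c1∈{3}] r3c1 is down to just 3 ⇒ r3c1=3.
Step 4. [r2c3∈{4}] r2c3's peers cover all but 4 ⇒ r2c3=4.
Step 5. [r3c3∈{1}] r3c3 is down to just 1. So r3c3=1.
Step 6. [r4c4∈{2}] r4c4 has the single candidate 2 ⇒ r4c4=2.
Step 7. [r1c3∈{2}] only 2 remains possible at r1c3. So r1c3=2.
Step 8. [r2c2∈{1}] only 1 remains possible at r2c2. So r2c2=1.

Answer: 4 3 2 1 / 2 1 4 3 / 3 2 1 4 / 1 4 3 2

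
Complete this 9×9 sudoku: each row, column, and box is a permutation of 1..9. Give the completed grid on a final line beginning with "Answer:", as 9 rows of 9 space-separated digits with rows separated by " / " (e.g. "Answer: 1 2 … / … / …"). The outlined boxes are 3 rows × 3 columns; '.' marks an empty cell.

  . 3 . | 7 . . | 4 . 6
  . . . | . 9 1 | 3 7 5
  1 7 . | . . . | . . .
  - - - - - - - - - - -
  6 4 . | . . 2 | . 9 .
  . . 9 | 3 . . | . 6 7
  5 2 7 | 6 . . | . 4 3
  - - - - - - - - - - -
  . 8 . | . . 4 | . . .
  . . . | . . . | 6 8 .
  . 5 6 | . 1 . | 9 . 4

Step 1. [r6c5∈{8}] r6c5's peers cover all but 8. So r6c5=8.
Step 2. [r3c8∈{2}] r3c8's peers cover all but 2. So r3c8=2.
Step 3. [r5c6∈{5}] r5c6 has the single candidate 5 ⇒ r5c6=5.
Step 4. [r1c6∈{8}] nothing but 8 survives at r1c6 ⇒ r1c6=8.
Step 5. [r7c7∈{1,2,5,7}] r7c7 is the only open cell in col 7 admitting 7 ⇒ r7c7=7.
Step 6. [r8c2∈{1,9}] r8c2 is the only open cell in col 2 admitting 9, so r8c2=9.
Step 7. [r4c3∈{1,3,8}] in row 4, 3 fits only at r4c3, so r4c3=3.
Step 8. [r7c5∈{2,3,5,6}] 6 has one home in row 7: r7c5. So r7c5=6.
Step 9. [r3c7∈{8}] only 8 remains possible at r3c7, so r3c7=8.
Step 10. [r2c3∈{2,4,8}] r2c3 is the only open cell in col 3 admitting 8, so r2c3=8.
Step 11. [r6c7∈{1}] r6c7 has the single candidate 1, so r6c7=1.
Step 12. [r7c8∈{1,3,5}] col 8 places 5 nowhere but r7c8 ⇒ r7c8=5.
Step 13. [r7c1∈{2,3}] row 7 places 3 nowhere but r7c1 ⇒ r7c1=3.
Step 14. [r1c1∈{2,9}] across row 1, 9 lands solely at r1c1 ⇒ r1c1=9.
Step 15. [r3c6∈{3,6}] r3c6 is the only open cell in row 3 admitting 6, so r3c6=6.
Step 16. [r3c5∈{3,4,5}] across row 3, 3 lands solely at r3c5. So r3c5=3.
Step 17. [r8c6∈{3,7}] row 8 places 3 nowhere but r8c6. So r8c6=3.
Step 18. [r9c6∈{7}] nothing but 7 survives at r9c6. So r9c6=7.
Step 19. [r9c1∈{2}] r9c1 is down to just 2. So r9c1=2.
Step 20. [r2c4∈{2,4}] 2 has one home in row 2: r2c4, so r2c4=2.
Step 21. [r1c5∈{5}] r1c5's peers cover all but 5, so r1c5=5.
Step 22. [r2c1∈{4}] r2c1's peers cover all but 4 ⇒ r2c1=4.
Step 23. [r7c9∈{1,2}] across row 7, 2 lands solely at r7c9 ⇒ r7c9=2.
Step 24. [r8c3∈{1,4}] across row 8, 4 lands solely at r8c3, so r8c3=4.
Step 25. [r8c9∈{1}] r8c9's peers cover all but 1 ⇒ r8c9=1.
Step 26. [r6c6∈{9}] nothing but 9 survives at r6c6 ⇒ r6c6=9.
Step 27. [r4c7∈{5}] only 5 remains possible at r4c7, so r4c7=5.
Step 28. [r9c8∈{3}] r9c8 has the single candidate 3. So r9c8=3.
Step 29. [r5c2∈{1}] r5c2 is down to just 1 ⇒ r5c2=1.
Step 30. [r7c4∈{9}] only 9 remains possible at r7c4 ⇒ r7c4=9.
Step 31. [r2c2∈{6}] r2c2 is down to just 6. So r2c2=6.
Step 32. [r7c3∈{1}] r7c3 is down to just 1, so r7c3=1.
Step 33. [r4c4∈{1}] r4c4's peers cover all but 1, so r4c4=1.
Step 34. [r8c5∈{2}] r8c5's peers cover all but 2. So r8c5=2.
Step 35. [r5c5∈{4}] r5c5's peers cover all but 4 ⇒ r5c5=4.
Step 36. [r4c5∈{7}] only 7 remains possible at r4c5. So r4c5=7.
Step 37. [r1c3∈{2}] only 2 remains possible at r1c3, so r1c3=2.
Step 38. [r5c1∈{8}] r5c1's peers cover all but 8 ⇒ r5c1=8.
Step 39. [r5c7∈{2}] nothing but 2 survives at r5c7, so r5c7=2.
Step 40. [r8c1∈{7}] nothing but 7 survives at r8c1 ⇒ r8c1=7.
Step 41. [r4c9∈{8}] only 8 remains possible at r4c9, so r4c9=8.
Step 42. [r1c8∈{1}] nothing but 1 survives at r1c8. So r1c8=1.
Step 43. [r3c9∈{9}] r3c9's peers cover all but 9, so r3c9=9.
Step 44. [r3c3∈{5}] r3c3 is down to just 5. So r3c3=5.
Step 45. [r8c4∈{5}] r8c4 is down to just 5 ⇒ r8c4=5.
Step 46. [r9c4∈{8}] r9c4 has the single candidate 8. So r9c4=8.
Step 47. [r3c4∈{4}] only 4 remains possible at r3c4. So r3c4=4.

Answer: 9 3 2 7 5 8 4 1 6 / 4 6 8 2 9 1 3 7 5 / 1 7 5 4 3 6 8 2 9 / 6 4 3 1 7 2 5 9 8 / 8 1 9 3 4 5 2 6 7 / 5 2 7 6 8 9 1 4 3 / 3 8 1 9 6 4 7 5 2 / 7 9 4 5 2 3 6 8 1 / 2 5 6 8 1 7 9 3 4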